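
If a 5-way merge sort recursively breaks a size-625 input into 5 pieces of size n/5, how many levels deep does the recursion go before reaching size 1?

For divide and conquer with division factor 5:

Problem sizes at each level:
Level 0: 625
Level 1: 125
Level 2: 25
Level 3: 5
Level 4: 1

The root is level 0 and the size-1 base case is level 4 (the tree spans levels 0 through 4, i.e. 5 levels counting the root), so the depth is the number of divisions: log_5(625) = 4

The recursion tree depth is log_5(625) = 4. At each level, the problem size is divided by 5, so it takes 4 divisions to reduce to a base case of size 1. The algorithm makes 5 recursive calls at each level.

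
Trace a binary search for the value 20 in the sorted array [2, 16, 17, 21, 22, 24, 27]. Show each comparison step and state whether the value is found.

Binary search for 20 in [2, 16, 17, 21, 22, 24, 27]:

lo=0, hi=6, mid=3, arr[mid]=21 -> 21 > 20, search left half
lo=0, hi=2, mid=1, arr[mid]=16 -> 16 < 20, search right half
lo=2, hi=2, mid=2, arr[mid]=17 -> 17 < 20, search right half
lo=3 > hi=2, target 20 not found

Binary search determines that 20 is not in the array after 3 comparisons. The search space was exhausted without finding the target.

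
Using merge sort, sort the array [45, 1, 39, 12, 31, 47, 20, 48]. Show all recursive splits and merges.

Merge sort trace:

Split: [45, 1, 39, 12, 31, 47, 20, 48] -> [45, 1, 39, 12] and [31, 47, 20, 48]
  Split: [45, 1, 39, 12] -> [45, 1] and [39, 12]
    Split: [45, 1] -> [45] and [1]
    Merge: [45] + [1] -> [1, 45]
    Split: [39, 12] -> [39] and [12]
    Merge: [39] + [12] -> [12, 39]
  Merge: [1, 45] + [12, 39] -> [1, 12, 39, 45]
  Split: [31, 47, 20, 48] -> [31, 47] and [20, 48]
    Split: [31, 47] -> [31] and [47]
    Merge: [31] + [47] -> [31, 47]
    Split: [20, 48] -> [20] and [48]
    Merge: [20] + [48] -> [20, 48]
  Merge: [31, 47] + [20, 48] -> [20, 31, 47, 48]
Merge: [1, 12, 39, 45] + [20, 31, 47, 48] -> [1, 12, 20, 31, 39, 45, 47, 48]

Final sorted array: [1, 12, 20, 31, 39, 45, 47, 48]

The merge sort proceeds by recursively splitting the array and merging sorted halves.
After all merges, the sorted array is [1, 12, 20, 31, 39, 45, 47, 48].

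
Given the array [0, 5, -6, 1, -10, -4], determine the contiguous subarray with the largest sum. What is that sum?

Using Kadane's algorithm on [0, 5, -6, 1, -10, -4]:

Scanning through the array:
Position 1 (value 5): max_ending_here = 5, max_so_far = 5
Position 2 (value -6): max_ending_here = -1, max_so_far = 5
Position 3 (value 1): max_ending_here = 1, max_so_far = 5
Position 4 (value -10): max_ending_here = -9, max_so_far = 5
Position 5 (value -4): max_ending_here = -4, max_so_far = 5

Maximum subarray: [0, 5]
Maximum sum: 5

The maximum subarray is [0, 5] with sum 5. This subarray runs from index 0 to index 1.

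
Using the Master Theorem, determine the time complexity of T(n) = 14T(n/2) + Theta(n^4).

Master Theorem for T(n) = 14T(n/2) + O(n^4):

a = 14, b = 2, c = 4
log_b(a) = log_2(14) = 3.8074

Case 3: c = 4 > log_2(14) = 3.8074
T(n) = O(n^4) = O(n^4)

For T(n) = 14T(n/2) + O(n^4): log_2(14) = 3.8074. This is Case 3 of the Master Theorem (c > log_b(a), work dominated by root), giving O(n^4).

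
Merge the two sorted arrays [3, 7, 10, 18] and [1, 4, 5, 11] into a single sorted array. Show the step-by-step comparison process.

Merging process:

Compare 3 vs 1: take 1 from right. Merged: [1]
Compare 3 vs 4: take 3 from left. Merged: [1, 3]
Compare 7 vs 4: take 4 from right. Merged: [1, 3, 4]
Compare 7 vs 5: take 5 from right. Merged: [1, 3, 4, 5]
Compare 7 vs 11: take 7 from left. Merged: [1, 3, 4, 5, 7]
Compare 10 vs 11: take 10 from left. Merged: [1, 3, 4, 5, 7, 10]
Compare 18 vs 11: take 11 from right. Merged: [1, 3, 4, 5, 7, 10, 11]
Append remaining from left: [18]. Merged: [1, 3, 4, 5, 7, 10, 11, 18]

Final merged array: [1, 3, 4, 5, 7, 10, 11, 18]
Total comparisons: 7

The merged array is [1, 3, 4, 5, 7, 10, 11, 18], requiring 7 comparisons. The merge step runs in O(n) time where n is the total number of elements.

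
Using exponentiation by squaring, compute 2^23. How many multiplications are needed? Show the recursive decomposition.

Computing 2^23 by squaring (build up from 2^1; each line after the first costs one multiplication):

2^1 = 2
2^2 = (2^1)^2 = 2^2 = 4
2^4 = (2^2)^2 = 4^2 = 16
2^5 = 2 * 2^4 = 2 * 16 = 32
2^10 = (2^5)^2 = 32^2 = 1024
2^11 = 2 * 2^10 = 2 * 1024 = 2048
2^22 = (2^11)^2 = 2048^2 = 4194304
2^23 = 2 * 2^22 = 2 * 4194304 = 8388608

Result: 8388608
Multiplications needed: 7 (7 lines after 2^1)

2^23 = 8388608. Using exponentiation by squaring, this requires 7 multiplications. The key idea: if the exponent is even, square the half-power; if odd, multiply by the base once.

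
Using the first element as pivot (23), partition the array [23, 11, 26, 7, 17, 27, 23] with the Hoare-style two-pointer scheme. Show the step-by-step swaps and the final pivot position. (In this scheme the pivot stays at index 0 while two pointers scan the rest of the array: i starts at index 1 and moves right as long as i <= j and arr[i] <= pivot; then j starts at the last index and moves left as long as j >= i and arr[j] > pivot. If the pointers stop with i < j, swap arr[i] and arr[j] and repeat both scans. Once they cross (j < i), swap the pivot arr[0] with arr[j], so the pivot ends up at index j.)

Hoare-style two-pointer partition with pivot = 23:

Initial array: [23, 11, 26, 7, 17, 27, 23]

Pointers start at i = 1, j = 6.
i stops at index 2 (arr[2]=26 > 23), j stops at index 6 (arr[6]=23 <= 23): swap arr[2] and arr[6], array becomes [23, 11, 23, 7, 17, 27, 26]
i ends at 5, j ends at 4: the pointers have crossed (j < i), so scanning stops.

Swap pivot arr[0] with arr[4] to place pivot at position 4: [17, 11, 23, 7, 23, 27, 26]
Pivot position: 4

After partitioning with pivot 23, the array becomes [17, 11, 23, 7, 23, 27, 26]. The pivot is placed at index 4. All elements to the left of the pivot are <= 23, and all elements to the right are > 23.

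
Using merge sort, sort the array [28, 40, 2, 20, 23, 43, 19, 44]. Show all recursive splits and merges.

Merge sort trace:

Split: [28, 40, 2, 20, 23, 43, 19, 44] -> [28, 40, 2, 20] and [23, 43, 19, 44]
  Split: [28, 40, 2, 20] -> [28, 40] and [2, 20]
    Split: [28, 40] -> [28] and [40]
    Merge: [28] + [40] -> [28, 40]
    Split: [2, 20] -> [2] and [20]
    Merge: [2] + [20] -> [2, 20]
  Merge: [28, 40] + [2, 20] -> [2, 20, 28, 40]
  Split: [23, 43, 19, 44] -> [23, 43] and [19, 44]
    Split: [23, 43] -> [23] and [43]
    Merge: [23] + [43] -> [23, 43]
    Split: [19, 44] -> [19] and [44]
    Merge: [19] + [44] -> [19, 44]
  Merge: [23, 43] + [19, 44] -> [19, 23, 43, 44]
Merge: [2, 20, 28, 40] + [19, 23, 43, 44] -> [2, 19, 20, 23, 28, 40, 43, 44]

Final sorted array: [2, 19, 20, 23, 28, 40, 43, 44]

The merge sort proceeds by recursively splitting the array and merging sorted halves.
After all merges, the sorted array is [2, 19, 20, 23, 28, 40, 43, 44].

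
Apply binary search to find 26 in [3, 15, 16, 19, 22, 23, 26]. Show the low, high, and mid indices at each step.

Binary search for 26 in [3, 15, 16, 19, 22, 23, 26]:

lo=0, hi=6, mid=3, arr[mid]=19 -> 19 < 26, search right half
lo=4, hi=6, mid=5, arr[mid]=23 -> 23 < 26, search right half
lo=6, hi=6, mid=6, arr[mid]=26 -> Found target at index 6!

Binary search finds 26 at index 6 after 3 comparisons. The search repeatedly halves the search space by comparing with the middle element.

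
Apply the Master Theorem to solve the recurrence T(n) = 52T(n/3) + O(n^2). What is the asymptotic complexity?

Master Theorem for T(n) = 52T(n/3) + O(n^2):

a = 52, b = 3, c = 2
log_b(a) = log_3(52) = 3.5966

Case 1: c = 2 < log_3(52) = 3.5966
T(n) = O(n^(log_3 52))

For T(n) = 52T(n/3) + O(n^2): log_3(52) = 3.5966. This is Case 1 of the Master Theorem (c < log_b(a), work dominated by leaves), giving O(n^(log_3 52)).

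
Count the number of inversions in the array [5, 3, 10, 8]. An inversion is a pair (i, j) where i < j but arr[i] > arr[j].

Finding inversions in [5, 3, 10, 8]:

(0, 1): arr[0]=5 > arr[1]=3
(2, 3): arr[2]=10 > arr[3]=8

Total inversions: 2

The array has 2 inversion(s): (0,1), (2,3). Each pair (i,j) satisfies i < j and arr[i] > arr[j].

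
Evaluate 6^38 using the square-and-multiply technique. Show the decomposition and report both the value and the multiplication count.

Computing 6^38 by squaring (build up from 6^1; each line after the first costs one multiplication):

6^1 = 6
6^2 = (6^1)^2 = 6^2 = 36
6^4 = (6^2)^2 = 36^2 = 1296
6^8 = (6^4)^2 = 1296^2 = 1679616
6^9 = 6 * 6^8 = 6 * 1679616 = 10077696
6^18 = (6^9)^2 = 10077696^2 = 101559956668416
6^19 = 6 * 6^18 = 6 * 101559956668416 = 609359740010496
6^38 = (6^19)^2 = 609359740010496^2 = 371319292745659279662190166016

Result: 371319292745659279662190166016
Multiplications needed: 7 (7 lines after 6^1)

6^38 = 371319292745659279662190166016. Using exponentiation by squaring, this requires 7 multiplications. The key idea: if the exponent is even, square the half-power; if odd, multiply by the base once.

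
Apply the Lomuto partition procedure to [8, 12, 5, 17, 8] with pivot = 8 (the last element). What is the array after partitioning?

Lomuto partition with pivot = 8:

Initial array: [8, 12, 5, 17, 8]

arr[0]=8 <= 8: swap with position 0, array becomes [8, 12, 5, 17, 8]
arr[1]=12 > 8: no swap
arr[2]=5 <= 8: swap with position 1, array becomes [8, 5, 12, 17, 8]
arr[3]=17 > 8: no swap

Place pivot at position 2: [8, 5, 8, 17, 12]
Pivot position: 2

After partitioning with pivot 8, the array becomes [8, 5, 8, 17, 12]. The pivot is placed at index 2. All elements to the left of the pivot are <= 8, and all elements to the right are > 8.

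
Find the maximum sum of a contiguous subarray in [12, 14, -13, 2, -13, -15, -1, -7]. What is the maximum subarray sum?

Using Kadane's algorithm on [12, 14, -13, 2, -13, -15, -1, -7]:

Scanning through the array:
Position 1 (value 14): max_ending_here = 26, max_so_far = 26
Position 2 (value -13): max_ending_here = 13, max_so_far = 26
Position 3 (value 2): max_ending_here = 15, max_so_far = 26
Position 4 (value -13): max_ending_here = 2, max_so_far = 26
Position 5 (value -15): max_ending_here = -13, max_so_far = 26
Position 6 (value -1): max_ending_here = -1, max_so_far = 26
Position 7 (value -7): max_ending_here = -7, max_so_far = 26

Maximum subarray: [12, 14]
Maximum sum: 26

The maximum subarray is [12, 14] with sum 26. This subarray runs from index 0 to index 1.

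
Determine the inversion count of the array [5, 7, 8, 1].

Finding inversions in [5, 7, 8, 1]:

(0, 3): arr[0]=5 > arr[3]=1
(1, 3): arr[1]=7 > arr[3]=1
(2, 3): arr[2]=8 > arr[3]=1

Total inversions: 3

The array has 3 inversion(s): (0,3), (1,3), (2,3). Each pair (i,j) satisfies i < j and arr[i] > arr[j].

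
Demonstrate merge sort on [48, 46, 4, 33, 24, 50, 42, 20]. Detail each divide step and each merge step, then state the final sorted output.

Merge sort trace:

Split: [48, 46, 4, 33, 24, 50, 42, 20] -> [48, 46, 4, 33] and [24, 50, 42, 20]
  Split: [48, 46, 4, 33] -> [48, 46] and [4, 33]
    Split: [48, 46] -> [48] and [46]
    Merge: [48] + [46] -> [46, 48]
    Split: [4, 33] -> [4] and [33]
    Merge: [4] + [33] -> [4, 33]
  Merge: [46, 48] + [4, 33] -> [4, 33, 46, 48]
  Split: [24, 50, 42, 20] -> [24, 50] and [42, 20]
    Split: [24, 50] -> [24] and [50]
    Merge: [24] + [50] -> [24, 50]
    Split: [42, 20] -> [42] and [20]
    Merge: [42] + [20] -> [20, 42]
  Merge: [24, 50] + [20, 42] -> [20, 24, 42, 50]
Merge: [4, 33, 46, 48] + [20, 24, 42, 50] -> [4, 20, 24, 33, 42, 46, 48, 50]

Final sorted array: [4, 20, 24, 33, 42, 46, 48, 50]

The merge sort proceeds by recursively splitting the array and merging sorted halves.
After all merges, the sorted array is [4, 20, 24, 33, 42, 46, 48, 50].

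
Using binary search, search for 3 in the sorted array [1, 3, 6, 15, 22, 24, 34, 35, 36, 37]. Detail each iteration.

Binary search for 3 in [1, 3, 6, 15, 22, 24, 34, 35, 36, 37]:

lo=0, hi=9, mid=4, arr[mid]=22 -> 22 > 3, search left half
lo=0, hi=3, mid=1, arr[mid]=3 -> Found target at index 1!

Binary search finds 3 at index 1 after 2 comparisons. The search repeatedly halves the search space by comparing with the middle element.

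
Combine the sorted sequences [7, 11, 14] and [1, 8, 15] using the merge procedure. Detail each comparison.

Merging process:

Compare 7 vs 1: take 1 from right. Merged: [1]
Compare 7 vs 8: take 7 from left. Merged: [1, 7]
Compare 11 vs 8: take 8 from right. Merged: [1, 7, 8]
Compare 11 vs 15: take 11 from left. Merged: [1, 7, 8, 11]
Compare 14 vs 15: take 14 from left. Merged: [1, 7, 8, 11, 14]
Append remaining from right: [15]. Merged: [1, 7, 8, 11, 14, 15]

Final merged array: [1, 7, 8, 11, 14, 15]
Total comparisons: 5

The merged array is [1, 7, 8, 11, 14, 15], requiring 5 comparisons. The merge step runs in O(n) time where n is the total number of elements.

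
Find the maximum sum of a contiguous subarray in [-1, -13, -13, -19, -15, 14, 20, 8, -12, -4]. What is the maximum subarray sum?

Using Kadane's algorithm on [-1, -13, -13, -19, -15, 14, 20, 8, -12, -4]:

Scanning through the array:
Position 1 (value -13): max_ending_here = -13, max_so_far = -1
Position 2 (value -13): max_ending_here = -13, max_so_far = -1
Position 3 (value -19): max_ending_here = -19, max_so_far = -1
Position 4 (value -15): max_ending_here = -15, max_so_far = -1
Position 5 (value 14): max_ending_here = 14, max_so_far = 14
Position 6 (value 20): max_ending_here = 34, max_so_far = 34
Position 7 (value 8): max_ending_here = 42, max_so_far = 42
Position 8 (value -12): max_ending_here = 30, max_so_far = 42
Position 9 (value -4): max_ending_here = 26, max_so_far = 42

Maximum subarray: [14, 20, 8]
Maximum sum: 42

The maximum subarray is [14, 20, 8] with sum 42. This subarray runs from index 5 to index 7.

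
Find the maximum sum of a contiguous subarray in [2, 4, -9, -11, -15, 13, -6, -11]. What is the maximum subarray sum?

Using Kadane's algorithm on [2, 4, -9, -11, -15, 13, -6, -11]:

Scanning through the array:
Position 1 (value 4): max_ending_here = 6, max_so_far = 6
Position 2 (value -9): max_ending_here = -3, max_so_far = 6
Position 3 (value -11): max_ending_here = -11, max_so_far = 6
Position 4 (value -15): max_ending_here = -15, max_so_far = 6
Position 5 (value 13): max_ending_here = 13, max_so_far = 13
Position 6 (value -6): max_ending_here = 7, max_so_far = 13
Position 7 (value -11): max_ending_here = -4, max_so_far = 13

Maximum subarray: [13]
Maximum sum: 13

The maximum subarray is [13] with sum 13. This subarray runs from index 5 to index 5.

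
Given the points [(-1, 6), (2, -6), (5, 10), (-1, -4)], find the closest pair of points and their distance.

Computing all pairwise distances among 4 points:

d((-1, 6), (2, -6)) = 12.3693
d((-1, 6), (5, 10)) = 7.2111
d((-1, 6), (-1, -4)) = 10.0
d((2, -6), (5, 10)) = 16.2788
d((2, -6), (-1, -4)) = 3.6056 <-- minimum
d((5, 10), (-1, -4)) = 15.2315

Closest pair: (2, -6) and (-1, -4) with distance 3.6056

The closest pair is (2, -6) and (-1, -4) with Euclidean distance 3.6056. For 4 points, brute-force pairwise comparison is shown above. For large n, the divide-and-conquer algorithm (sort by x, recurse on halves, check the dividing strip) achieves O(n log n).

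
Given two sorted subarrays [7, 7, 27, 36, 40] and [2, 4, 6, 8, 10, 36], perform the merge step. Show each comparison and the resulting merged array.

Merging process:

Compare 7 vs 2: take 2 from right. Merged: [2]
Compare 7 vs 4: take 4 from right. Merged: [2, 4]
Compare 7 vs 6: take 6 from right. Merged: [2, 4, 6]
Compare 7 vs 8: take 7 from left. Merged: [2, 4, 6, 7]
Compare 7 vs 8: take 7 from left. Merged: [2, 4, 6, 7, 7]
Compare 27 vs 8: take 8 from right. Merged: [2, 4, 6, 7, 7, 8]
Compare 27 vs 10: take 10 from right. Merged: [2, 4, 6, 7, 7, 8, 10]
Compare 27 vs 36: take 27 from left. Merged: [2, 4, 6, 7, 7, 8, 10, 27]
Compare 36 vs 36: take 36 from left. Merged: [2, 4, 6, 7, 7, 8, 10, 27, 36]
Compare 40 vs 36: take 36 from right. Merged: [2, 4, 6, 7, 7, 8, 10, 27, 36, 36]
Append remaining from left: [40]. Merged: [2, 4, 6, 7, 7, 8, 10, 27, 36, 36, 40]

Final merged array: [2, 4, 6, 7, 7, 8, 10, 27, 36, 36, 40]
Total comparisons: 10

The merged array is [2, 4, 6, 7, 7, 8, 10, 27, 36, 36, 40], requiring 10 comparisons. The merge step runs in O(n) time where n is the total number of elements.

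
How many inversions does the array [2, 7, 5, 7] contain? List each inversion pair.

Finding inversions in [2, 7, 5, 7]:

(1, 2): arr[1]=7 > arr[2]=5

Total inversions: 1

The array has 1 inversion(s): (1,2). Each pair (i,j) satisfies i < j and arr[i] > arr[j].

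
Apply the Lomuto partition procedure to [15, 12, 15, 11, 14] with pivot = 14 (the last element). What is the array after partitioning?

Lomuto partition with pivot = 14:

Initial array: [15, 12, 15, 11, 14]

arr[0]=15 > 14: no swap
arr[1]=12 <= 14: swap with position 0, array becomes [12, 15, 15, 11, 14]
arr[2]=15 > 14: no swap
arr[3]=11 <= 14: swap with position 1, array becomes [12, 11, 15, 15, 14]

Place pivot at position 2: [12, 11, 14, 15, 15]
Pivot position: 2

After partitioning with pivot 14, the array becomes [12, 11, 14, 15, 15]. The pivot is placed at index 2. All elements to the left of the pivot are <= 14, and all elements to the right are > 14.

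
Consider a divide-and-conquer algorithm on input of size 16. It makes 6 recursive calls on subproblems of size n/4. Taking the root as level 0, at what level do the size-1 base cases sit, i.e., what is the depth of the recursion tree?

For divide and conquer with division factor 4:

Problem sizes at each level:
Level 0: 16
Level 1: 4
Level 2: 1

The root is level 0 and the size-1 base case is level 2 (the tree spans levels 0 through 2, i.e. 3 levels counting the root), so the depth is the number of divisions: log_4(16) = 2

The recursion tree depth is log_4(16) = 2. At each level, the problem size is divided by 4, so it takes 2 divisions to reduce to a base case of size 1. The algorithm makes 6 recursive calls at each level.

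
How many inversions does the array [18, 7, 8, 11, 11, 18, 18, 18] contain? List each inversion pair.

Finding inversions in [18, 7, 8, 11, 11, 18, 18, 18]:

(0, 1): arr[0]=18 > arr[1]=7
(0, 2): arr[0]=18 > arr[2]=8
(0, 3): arr[0]=18 > arr[3]=11
(0, 4): arr[0]=18 > arr[4]=11

Total inversions: 4

The array has 4 inversion(s): (0,1), (0,2), (0,3), (0,4). Each pair (i,j) satisfies i < j and arr[i] > arr[j].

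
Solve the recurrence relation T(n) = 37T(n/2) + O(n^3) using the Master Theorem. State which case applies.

Master Theorem for T(n) = 37T(n/2) + O(n^3):

a = 37, b = 2, c = 3
log_b(a) = log_2(37) = 5.2095

Case 1: c = 3 < log_2(37) = 5.2095
T(n) = O(n^(log_2 37))

For T(n) = 37T(n/2) + O(n^3): log_2(37) = 5.2095. This is Case 1 of the Master Theorem (c < log_b(a), work dominated by leaves), giving O(n^(log_2 37)).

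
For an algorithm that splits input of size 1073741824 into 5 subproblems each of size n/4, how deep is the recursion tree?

For divide and conquer with division factor 4:

Problem sizes at each level:
Level 0: 1073741824
Level 1: 268435456
Level 2: 67108864
Level 3: 16777216
Level 4: 4194304
Level 5: 1048576
Level 6: 262144
Level 7: 65536
Level 8: 16384
Level 9: 4096
Level 10: 1024
Level 11: 256
Level 12: 64
Level 13: 16
Level 14: 4
Level 15: 1

The root is level 0 and the size-1 base case is level 15 (the tree spans levels 0 through 15, i.e. 16 levels counting the root), so the depth is the number of divisions: log_4(1073741824) = 15

The recursion tree depth is log_4(1073741824) = 15. At each level, the problem size is divided by 4, so it takes 15 divisions to reduce to a base case of size 1. The algorithm makes 5 recursive calls at each level.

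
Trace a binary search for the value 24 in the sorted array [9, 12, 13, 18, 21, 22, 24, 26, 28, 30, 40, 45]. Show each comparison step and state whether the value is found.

Binary search for 24 in [9, 12, 13, 18, 21, 22, 24, 26, 28, 30, 40, 45]:

lo=0, hi=11, mid=5, arr[mid]=22 -> 22 < 24, search right half
lo=6, hi=11, mid=8, arr[mid]=28 -> 28 > 24, search left half
lo=6, hi=7, mid=6, arr[mid]=24 -> Found target at index 6!

Binary search finds 24 at index 6 after 3 comparisons. The search repeatedly halves the search space by comparing with the middle element.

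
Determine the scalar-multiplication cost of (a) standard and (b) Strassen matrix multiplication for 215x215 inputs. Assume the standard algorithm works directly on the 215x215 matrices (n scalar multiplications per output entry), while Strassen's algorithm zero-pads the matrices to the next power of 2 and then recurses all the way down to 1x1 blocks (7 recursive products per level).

Matrix multiplication for 215x215 matrices:

Strassen's algorithm requires power-of-2 dimensions. Pad 215x215 to 256x256 (next power of 2).

Standard algorithm: 215^3 = 9938375 multiplications
Strassen's algorithm: 7^(log2(256)) = 7^8 = 5764801 multiplications
Savings: 9938375 - 5764801 = 4173574 multiplications

Standard: 9938375 multiplications (215^3). Strassen: 5764801 multiplications (7^8, after padding to 256x256). Strassen reduces 8 recursive multiplications to 7 at each level.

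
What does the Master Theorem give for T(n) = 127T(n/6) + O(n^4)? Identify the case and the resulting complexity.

Master Theorem for T(n) = 127T(n/6) + O(n^4):

a = 127, b = 6, c = 4
log_b(a) = log_6(127) = 2.7036

Case 3: c = 4 > log_6(127) = 2.7036
T(n) = O(n^4) = O(n^4)

For T(n) = 127T(n/6) + O(n^4): log_6(127) = 2.7036. This is Case 3 of the Master Theorem (c > log_b(a), work dominated by root), giving O(n^4).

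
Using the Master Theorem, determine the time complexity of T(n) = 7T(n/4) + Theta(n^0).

Master Theorem for T(n) = 7T(n/4) + O(n^0):

a = 7, b = 4, c = 0
log_b(a) = log_4(7) = 1.4037

Case 1: c = 0 < log_4(7) = 1.4037
T(n) = O(n^(log_4 7))

For T(n) = 7T(n/4) + O(n^0): log_4(7) = 1.4037. This is Case 1 of the Master Theorem (c < log_b(a), work dominated by leaves), giving O(n^(log_4 7)).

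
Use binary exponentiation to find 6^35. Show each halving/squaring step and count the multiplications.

Computing 6^35 by squaring (build up from 6^1; each line after the first costs one multiplication):

6^1 = 6
6^2 = (6^1)^2 = 6^2 = 36
6^4 = (6^2)^2 = 36^2 = 1296
6^8 = (6^4)^2 = 1296^2 = 1679616
6^16 = (6^8)^2 = 1679616^2 = 2821109907456
6^17 = 6 * 6^16 = 6 * 2821109907456 = 16926659444736
6^34 = (6^17)^2 = 16926659444736^2 = 286511799958070431838109696
6^35 = 6 * 6^34 = 6 * 286511799958070431838109696 = 1719070799748422591028658176

Result: 1719070799748422591028658176
Multiplications needed: 7 (7 lines after 6^1)

6^35 = 1719070799748422591028658176. Using exponentiation by squaring, this requires 7 multiplications. The key idea: if the exponent is even, square the half-power; if odd, multiply by the base once.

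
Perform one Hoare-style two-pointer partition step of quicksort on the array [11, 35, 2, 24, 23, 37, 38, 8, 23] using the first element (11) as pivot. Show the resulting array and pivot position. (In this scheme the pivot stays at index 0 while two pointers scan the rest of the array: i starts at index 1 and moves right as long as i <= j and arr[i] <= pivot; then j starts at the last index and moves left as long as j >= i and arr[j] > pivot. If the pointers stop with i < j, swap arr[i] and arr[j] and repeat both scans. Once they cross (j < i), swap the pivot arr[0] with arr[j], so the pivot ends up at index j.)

Hoare-style two-pointer partition with pivot = 11:

Initial array: [11, 35, 2, 24, 23, 37, 38, 8, 23]

Pointers start at i = 1, j = 8.
i stops at index 1 (arr[1]=35 > 11), j stops at index 7 (arr[7]=8 <= 11): swap arr[1] and arr[7], array becomes [11, 8, 2, 24, 23, 37, 38, 35, 23]
i ends at 3, j ends at 2: the pointers have crossed (j < i), so scanning stops.

Swap pivot arr[0] with arr[2] to place pivot at position 2: [2, 8, 11, 24, 23, 37, 38, 35, 23]
Pivot position: 2

After partitioning with pivot 11, the array becomes [2, 8, 11, 24, 23, 37, 38, 35, 23]. The pivot is placed at index 2. All elements to the left of the pivot are <= 11, and all elements to the right are > 11.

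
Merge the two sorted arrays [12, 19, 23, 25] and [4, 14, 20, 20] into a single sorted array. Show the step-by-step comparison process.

Merging process:

Compare 12 vs 4: take 4 from right. Merged: [4]
Compare 12 vs 14: take 12 from left. Merged: [4, 12]
Compare 19 vs 14: take 14 from right. Merged: [4, 12, 14]
Compare 19 vs 20: take 19 from left. Merged: [4, 12, 14, 19]
Compare 23 vs 20: take 20 from right. Merged: [4, 12, 14, 19, 20]
Compare 23 vs 20: take 20 from right. Merged: [4, 12, 14, 19, 20, 20]
Append remaining from left: [23, 25]. Merged: [4, 12, 14, 19, 20, 20, 23, 25]

Final merged array: [4, 12, 14, 19, 20, 20, 23, 25]
Total comparisons: 6

The merged array is [4, 12, 14, 19, 20, 20, 23, 25], requiring 6 comparisons. The merge step runs in O(n) time where n is the total number of elements.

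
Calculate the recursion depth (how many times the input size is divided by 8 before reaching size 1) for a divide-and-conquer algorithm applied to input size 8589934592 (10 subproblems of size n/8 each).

For divide and conquer with division factor 8:

Problem sizes at each level:
Level 0: 8589934592
Level 1: 1073741824
Level 2: 134217728
Level 3: 16777216
Level 4: 2097152
Level 5: 262144
Level 6: 32768
Level 7: 4096
Level 8: 512
Level 9: 64
Level 10: 8
Level 11: 1

The root is level 0 and the size-1 base case is level 11 (the tree spans levels 0 through 11, i.e. 12 levels counting the root), so the depth is the number of divisions: log_8(8589934592) = 11

The recursion tree depth is log_8(8589934592) = 11. At each level, the problem size is divided by 8, so it takes 11 divisions to reduce to a base case of size 1. The algorithm makes 10 recursive calls at each level.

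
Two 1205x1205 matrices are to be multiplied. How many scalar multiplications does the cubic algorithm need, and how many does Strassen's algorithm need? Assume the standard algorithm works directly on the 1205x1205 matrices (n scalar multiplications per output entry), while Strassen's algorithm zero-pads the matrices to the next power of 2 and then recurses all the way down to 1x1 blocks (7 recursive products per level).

Matrix multiplication for 1205x1205 matrices:

Strassen's algorithm requires power-of-2 dimensions. Pad 1205x1205 to 2048x2048 (next power of 2).

Standard algorithm: 1205^3 = 1749690125 multiplications
Strassen's algorithm: 7^(log2(2048)) = 7^11 = 1977326743 multiplications
Difference: 1749690125 - 1977326743 = -227636618 (Strassen uses MORE here due to padding overhead — for small or just-over-power-of-2 n, padding can outweigh the per-level savings)

Standard: 1749690125 multiplications (1205^3). Strassen: 1977326743 multiplications (7^11, after padding to 2048x2048). Strassen reduces 8 recursive multiplications to 7 at each level.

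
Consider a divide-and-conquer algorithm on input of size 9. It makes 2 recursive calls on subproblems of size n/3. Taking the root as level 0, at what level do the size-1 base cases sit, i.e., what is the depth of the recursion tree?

For divide and conquer with division factor 3:

Problem sizes at each level:
Level 0: 9
Level 1: 3
Level 2: 1

The root is level 0 and the size-1 base case is level 2 (the tree spans levels 0 through 2, i.e. 3 levels counting the root), so the depth is the number of divisions: log_3(9) = 2

The recursion tree depth is log_3(9) = 2. At each level, the problem size is divided by 3, so it takes 2 divisions to reduce to a base case of size 1. The algorithm makes 2 recursive calls at each level.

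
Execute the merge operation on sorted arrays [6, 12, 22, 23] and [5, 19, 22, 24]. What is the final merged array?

Merging process:

Compare 6 vs 5: take 5 from right. Merged: [5]
Compare 6 vs 19: take 6 from left. Merged: [5, 6]
Compare 12 vs 19: take 12 from left. Merged: [5, 6, 12]
Compare 22 vs 19: take 19 from right. Merged: [5, 6, 12, 19]
Compare 22 vs 22: take 22 from left. Merged: [5, 6, 12, 19, 22]
Compare 23 vs 22: take 22 from right. Merged: [5, 6, 12, 19, 22, 22]
Compare 23 vs 24: take 23 from left. Merged: [5, 6, 12, 19, 22, 22, 23]
Append remaining from right: [24]. Merged: [5, 6, 12, 19, 22, 22, 23, 24]

Final merged array: [5, 6, 12, 19, 22, 22, 23, 24]
Total comparisons: 7

The merged array is [5, 6, 12, 19, 22, 22, 23, 24], requiring 7 comparisons. The merge step runs in O(n) time where n is the total number of elements.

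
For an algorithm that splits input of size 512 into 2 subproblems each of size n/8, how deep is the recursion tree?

For divide and conquer with division factor 8:

Problem sizes at each level:
Level 0: 512
Level 1: 64
Level 2: 8
Level 3: 1

The root is level 0 and the size-1 base case is level 3 (the tree spans levels 0 through 3, i.e. 4 levels counting the root), so the depth is the number of divisions: log_8(512) = 3

The recursion tree depth is log_8(512) = 3. At each level, the problem size is divided by 8, so it takes 3 divisions to reduce to a base case of size 1. The algorithm makes 2 recursive calls at each level.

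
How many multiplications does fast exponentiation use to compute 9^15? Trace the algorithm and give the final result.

Computing 9^15 by squaring (build up from 9^1; each line after the first costs one multiplication):

9^1 = 9
9^2 = (9^1)^2 = 9^2 = 81
9^3 = 9 * 9^2 = 9 * 81 = 729
9^6 = (9^3)^2 = 729^2 = 531441
9^7 = 9 * 9^6 = 9 * 531441 = 4782969
9^14 = (9^7)^2 = 4782969^2 = 22876792454961
9^15 = 9 * 9^14 = 9 * 22876792454961 = 205891132094649

Result: 205891132094649
Multiplications needed: 6 (6 lines after 9^1)

9^15 = 205891132094649. Using exponentiation by squaring, this requires 6 multiplications. The key idea: if the exponent is even, square the half-power; if odd, multiply by the base once.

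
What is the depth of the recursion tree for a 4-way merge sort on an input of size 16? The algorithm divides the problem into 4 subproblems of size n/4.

For divide and conquer with division factor 4:

Problem sizes at each level:
Level 0: 16
Level 1: 4
Level 2: 1

The root is level 0 and the size-1 base case is level 2 (the tree spans levels 0 through 2, i.e. 3 levels counting the root), so the depth is the number of divisions: log_4(16) = 2

The recursion tree depth is log_4(16) = 2. At each level, the problem size is divided by 4, so it takes 2 divisions to reduce to a base case of size 1. The algorithm makes 4 recursive calls at each level.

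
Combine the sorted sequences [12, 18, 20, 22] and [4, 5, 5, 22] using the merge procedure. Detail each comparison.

Merging process:

Compare 12 vs 4: take 4 from right. Merged: [4]
Compare 12 vs 5: take 5 from right. Merged: [4, 5]
Compare 12 vs 5: take 5 from right. Merged: [4, 5, 5]
Compare 12 vs 22: take 12 from left. Merged: [4, 5, 5, 12]
Compare 18 vs 22: take 18 from left. Merged: [4, 5, 5, 12, 18]
Compare 20 vs 22: take 20 from left. Merged: [4, 5, 5, 12, 18, 20]
Compare 22 vs 22: take 22 from left. Merged: [4, 5, 5, 12, 18, 20, 22]
Append remaining from right: [22]. Merged: [4, 5, 5, 12, 18, 20, 22, 22]

Final merged array: [4, 5, 5, 12, 18, 20, 22, 22]
Total comparisons: 7

The merged array is [4, 5, 5, 12, 18, 20, 22, 22], requiring 7 comparisons. The merge step runs in O(n) time where n is the total number of elements.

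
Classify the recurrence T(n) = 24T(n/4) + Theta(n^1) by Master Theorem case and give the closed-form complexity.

Master Theorem for T(n) = 24T(n/4) + O(n^1):

a = 24, b = 4, c = 1
log_b(a) = log_4(24) = 2.2925

Case 1: c = 1 < log_4(24) = 2.2925
T(n) = O(n^(log_4 24))

For T(n) = 24T(n/4) + O(n^1): log_4(24) = 2.2925. This is Case 1 of the Master Theorem (c < log_b(a), work dominated by leaves), giving O(n^(log_4 24)).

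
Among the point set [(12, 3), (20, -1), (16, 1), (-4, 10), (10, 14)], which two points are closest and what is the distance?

Computing all pairwise distances among 5 points:

d((12, 3), (20, -1)) = 8.9443
d((12, 3), (16, 1)) = 4.4721 <-- minimum
d((12, 3), (-4, 10)) = 17.4642
d((12, 3), (10, 14)) = 11.1803
d((20, -1), (16, 1)) = 4.4721 <-- minimum
d((20, -1), (-4, 10)) = 26.4008
d((20, -1), (10, 14)) = 18.0278
d((16, 1), (-4, 10)) = 21.9317
d((16, 1), (10, 14)) = 14.3178
d((-4, 10), (10, 14)) = 14.5602

Minimum distance: 4.4721 (tie among 2 pairs: (12, 3) and (16, 1); (20, -1) and (16, 1))

The minimum Euclidean distance is 4.4721. There is a tie: 2 pairs achieve this minimum — (12, 3) and (16, 1); (20, -1) and (16, 1). Any of these is a valid closest pair. For 5 points, brute-force pairwise comparison is shown above. For large n, the divide-and-conquer algorithm (sort by x, recurse on halves, check the dividing strip) achieves O(n log n).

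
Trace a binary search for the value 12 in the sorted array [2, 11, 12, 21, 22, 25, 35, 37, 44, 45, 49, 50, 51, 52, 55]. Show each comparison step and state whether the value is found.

Binary search for 12 in [2, 11, 12, 21, 22, 25, 35, 37, 44, 45, 49, 50, 51, 52, 55]:

lo=0, hi=14, mid=7, arr[mid]=37 -> 37 > 12, search left half
lo=0, hi=6, mid=3, arr[mid]=21 -> 21 > 12, search left half
lo=0, hi=2, mid=1, arr[mid]=11 -> 11 < 12, search right half
lo=2, hi=2, mid=2, arr[mid]=12 -> Found target at index 2!

Binary search finds 12 at index 2 after 4 comparisons. The search repeatedly halves the search space by comparing with the middle element.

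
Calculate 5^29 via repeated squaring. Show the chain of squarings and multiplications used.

Computing 5^29 by squaring (build up from 5^1; each line after the first costs one multiplication):

5^1 = 5
5^2 = (5^1)^2 = 5^2 = 25
5^3 = 5 * 5^2 = 5 * 25 = 125
5^6 = (5^3)^2 = 125^2 = 15625
5^7 = 5 * 5^6 = 5 * 15625 = 78125
5^14 = (5^7)^2 = 78125^2 = 6103515625
5^28 = (5^14)^2 = 6103515625^2 = 37252902984619140625
5^29 = 5 * 5^28 = 5 * 37252902984619140625 = 186264514923095703125

Result: 186264514923095703125
Multiplications needed: 7 (7 lines after 5^1)

5^29 = 186264514923095703125. Using exponentiation by squaring, this requires 7 multiplications. The key idea: if the exponent is even, square the half-power; if odd, multiply by the base once.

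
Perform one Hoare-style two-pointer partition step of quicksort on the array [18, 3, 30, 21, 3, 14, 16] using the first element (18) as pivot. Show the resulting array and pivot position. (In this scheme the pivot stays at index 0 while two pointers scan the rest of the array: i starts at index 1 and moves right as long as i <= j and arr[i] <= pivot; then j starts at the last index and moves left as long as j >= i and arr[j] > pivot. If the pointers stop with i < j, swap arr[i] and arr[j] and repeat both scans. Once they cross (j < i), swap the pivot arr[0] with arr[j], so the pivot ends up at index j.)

Hoare-style two-pointer partition with pivot = 18:

Initial array: [18, 3, 30, 21, 3, 14, 16]

Pointers start at i = 1, j = 6.
i stops at index 2 (arr[2]=30 > 18), j stops at index 6 (arr[6]=16 <= 18): swap arr[2] and arr[6], array becomes [18, 3, 16, 21, 3, 14, 30]
i stops at index 3 (arr[3]=21 > 18), j stops at index 5 (arr[5]=14 <= 18): swap arr[3] and arr[5], array becomes [18, 3, 16, 14, 3, 21, 30]
i ends at 5, j ends at 4: the pointers have crossed (j < i), so scanning stops.

Swap pivot arr[0] with arr[4] to place pivot at position 4: [3, 3, 16, 14, 18, 21, 30]
Pivot position: 4

After partitioning with pivot 18, the array becomes [3, 3, 16, 14, 18, 21, 30]. The pivot is placed at index 4. All elements to the left of the pivot are <= 18, and all elements to the right are > 18.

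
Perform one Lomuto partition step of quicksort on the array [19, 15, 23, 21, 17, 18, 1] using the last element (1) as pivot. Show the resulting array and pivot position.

Lomuto partition with pivot = 1:

Initial array: [19, 15, 23, 21, 17, 18, 1]

arr[0]=19 > 1: no swap
arr[1]=15 > 1: no swap
arr[2]=23 > 1: no swap
arr[3]=21 > 1: no swap
arr[4]=17 > 1: no swap
arr[5]=18 > 1: no swap

Place pivot at position 0: [1, 15, 23, 21, 17, 18, 19]
Pivot position: 0

After partitioning with pivot 1, the array becomes [1, 15, 23, 21, 17, 18, 19]. The pivot is placed at index 0. All elements to the left of the pivot are <= 1, and all elements to the right are > 1.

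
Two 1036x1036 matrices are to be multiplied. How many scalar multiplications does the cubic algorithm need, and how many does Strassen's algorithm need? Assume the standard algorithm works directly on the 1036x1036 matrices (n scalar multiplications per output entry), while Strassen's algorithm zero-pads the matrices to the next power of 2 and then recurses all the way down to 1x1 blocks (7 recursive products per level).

Matrix multiplication for 1036x1036 matrices:

Strassen's algorithm requires power-of-2 dimensions. Pad 1036x1036 to 2048x2048 (next power of 2).

Standard algorithm: 1036^3 = 1111934656 multiplications
Strassen's algorithm: 7^(log2(2048)) = 7^11 = 1977326743 multiplications
Difference: 1111934656 - 1977326743 = -865392087 (Strassen uses MORE here due to padding overhead — for small or just-over-power-of-2 n, padding can outweigh the per-level savings)

Standard: 1111934656 multiplications (1036^3). Strassen: 1977326743 multiplications (7^11, after padding to 2048x2048). Strassen reduces 8 recursive multiplications to 7 at each level.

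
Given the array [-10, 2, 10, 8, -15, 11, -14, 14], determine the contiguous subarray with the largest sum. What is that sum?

Using Kadane's algorithm on [-10, 2, 10, 8, -15, 11, -14, 14]:

Scanning through the array:
Position 1 (value 2): max_ending_here = 2, max_so_far = 2
Position 2 (value 10): max_ending_here = 12, max_so_far = 12
Position 3 (value 8): max_ending_here = 20, max_so_far = 20
Position 4 (value -15): max_ending_here = 5, max_so_far = 20
Position 5 (value 11): max_ending_here = 16, max_so_far = 20
Position 6 (value -14): max_ending_here = 2, max_so_far = 20
Position 7 (value 14): max_ending_here = 16, max_so_far = 20

Maximum subarray: [2, 10, 8]
Maximum sum: 20

The maximum subarray is [2, 10, 8] with sum 20. This subarray runs from index 1 to index 3.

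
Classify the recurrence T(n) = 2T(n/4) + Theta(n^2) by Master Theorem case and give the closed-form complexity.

Master Theorem for T(n) = 2T(n/4) + O(n^2):

a = 2, b = 4, c = 2
log_b(a) = log_4(2) = 0.5000

Case 3: c = 2 > log_4(2) = 0.5000
T(n) = O(n^2) = O(n^2)

For T(n) = 2T(n/4) + O(n^2): log_4(2) = 0.5000. This is Case 3 of the Master Theorem (c > log_b(a), work dominated by root), giving O(n^2).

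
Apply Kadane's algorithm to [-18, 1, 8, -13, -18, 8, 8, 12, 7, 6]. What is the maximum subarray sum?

Using Kadane's algorithm on [-18, 1, 8, -13, -18, 8, 8, 12, 7, 6]:

Scanning through the array:
Position 1 (value 1): max_ending_here = 1, max_so_far = 1
Position 2 (value 8): max_ending_here = 9, max_so_far = 9
Position 3 (value -13): max_ending_here = -4, max_so_far = 9
Position 4 (value -18): max_ending_here = -18, max_so_far = 9
Position 5 (value 8): max_ending_here = 8, max_so_far = 9
Position 6 (value 8): max_ending_here = 16, max_so_far = 16
Position 7 (value 12): max_ending_here = 28, max_so_far = 28
Position 8 (value 7): max_ending_here = 35, max_so_far = 35
Position 9 (value 6): max_ending_here = 41, max_so_far = 41

Maximum subarray: [8, 8, 12, 7, 6]
Maximum sum: 41

The maximum subarray is [8, 8, 12, 7, 6] with sum 41. This subarray runs from index 5 to index 9.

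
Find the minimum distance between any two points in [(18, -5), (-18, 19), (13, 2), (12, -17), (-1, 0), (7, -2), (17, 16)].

Computing all pairwise distances among 7 points:

d((18, -5), (-18, 19)) = 43.2666
d((18, -5), (13, 2)) = 8.6023
d((18, -5), (12, -17)) = 13.4164
d((18, -5), (-1, 0)) = 19.6469
d((18, -5), (7, -2)) = 11.4018
d((18, -5), (17, 16)) = 21.0238
d((-18, 19), (13, 2)) = 35.3553
d((-18, 19), (12, -17)) = 46.8615
d((-18, 19), (-1, 0)) = 25.4951
d((-18, 19), (7, -2)) = 32.6497
d((-18, 19), (17, 16)) = 35.1283
d((13, 2), (12, -17)) = 19.0263
d((13, 2), (-1, 0)) = 14.1421
d((13, 2), (7, -2)) = 7.2111 <-- minimum
d((13, 2), (17, 16)) = 14.5602
d((12, -17), (-1, 0)) = 21.4009
d((12, -17), (7, -2)) = 15.8114
d((12, -17), (17, 16)) = 33.3766
d((-1, 0), (7, -2)) = 8.2462
d((-1, 0), (17, 16)) = 24.0832
d((7, -2), (17, 16)) = 20.5913

Closest pair: (13, 2) and (7, -2) with distance 7.2111

The closest pair is (13, 2) and (7, -2) with Euclidean distance 7.2111. For 7 points, brute-force pairwise comparison is shown above. For large n, the divide-and-conquer algorithm (sort by x, recurse on halves, check the dividing strip) achieves O(n log n).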